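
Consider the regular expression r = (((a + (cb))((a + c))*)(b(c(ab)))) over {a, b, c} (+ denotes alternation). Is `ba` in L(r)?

no

No split of ba into u·v has ((a+(cb))((a+c))*) matching u and (b(c(ab))) matching v.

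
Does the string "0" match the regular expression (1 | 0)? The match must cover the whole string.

The right alternative 0 matches 0.

yes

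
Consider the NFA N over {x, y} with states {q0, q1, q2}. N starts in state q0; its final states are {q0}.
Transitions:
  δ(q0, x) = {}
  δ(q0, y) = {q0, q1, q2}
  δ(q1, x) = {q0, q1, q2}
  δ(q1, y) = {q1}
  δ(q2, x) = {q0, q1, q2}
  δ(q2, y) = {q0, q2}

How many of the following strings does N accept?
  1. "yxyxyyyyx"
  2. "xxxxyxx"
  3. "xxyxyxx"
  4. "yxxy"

2

"yxyxyyyyx": accepted
"xxxxyxx": rejected
"xxyxyxx": rejected
"yxxy": accepted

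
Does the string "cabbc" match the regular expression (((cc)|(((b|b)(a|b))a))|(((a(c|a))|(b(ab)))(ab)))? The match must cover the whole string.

no

Neither ((cc)|(((b|b)(a|b))a)) nor (((a(c|a))|(b(ab)))(ab)) matches cabbc.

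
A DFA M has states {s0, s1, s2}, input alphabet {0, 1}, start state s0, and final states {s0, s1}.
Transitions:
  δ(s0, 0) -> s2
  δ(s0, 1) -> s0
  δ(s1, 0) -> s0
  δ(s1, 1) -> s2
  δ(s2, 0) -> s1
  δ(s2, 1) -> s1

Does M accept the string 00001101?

s0 --0--> s2
s2 --0--> s1
s1 --0--> s0
s0 --0--> s2
s2 --1--> s1
s1 --1--> s2
s2 --0--> s1
s1 --1--> s2
End in state s2, which is not an accepting state.

rejected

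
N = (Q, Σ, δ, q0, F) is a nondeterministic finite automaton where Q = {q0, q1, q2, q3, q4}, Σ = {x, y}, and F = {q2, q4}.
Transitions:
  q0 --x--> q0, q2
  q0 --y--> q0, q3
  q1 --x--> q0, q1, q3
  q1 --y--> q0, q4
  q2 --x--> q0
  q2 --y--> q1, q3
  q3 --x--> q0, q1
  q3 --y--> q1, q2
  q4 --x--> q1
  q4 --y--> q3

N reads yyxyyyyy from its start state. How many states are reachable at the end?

5

Start: {q0}
read y: {q0, q3}
read y: {q0, q1, q2, q3}
read x: {q0, q1, q2, q3}
read y: {q0, q1, q2, q3, q4}
read y: {q0, q1, q2, q3, q4}
read y: {q0, q1, q2, q3, q4}
read y: {q0, q1, q2, q3, q4}
read y: {q0, q1, q2, q3, q4}
Final reachable set {q0, q1, q2, q3, q4} has 5 states.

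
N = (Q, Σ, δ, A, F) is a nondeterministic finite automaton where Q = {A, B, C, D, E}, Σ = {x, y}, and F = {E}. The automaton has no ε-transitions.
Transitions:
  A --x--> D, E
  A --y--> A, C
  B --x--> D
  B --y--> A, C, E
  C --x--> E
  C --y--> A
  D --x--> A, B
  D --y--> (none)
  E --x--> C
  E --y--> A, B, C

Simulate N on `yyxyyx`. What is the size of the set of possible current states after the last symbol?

Start: {A}
read y: {A, C}
read y: {A, C}
read x: {D, E}
read y: {A, B, C}
read y: {A, C, E}
read x: {C, D, E}
Final reachable set {C, D, E} has 3 states.

3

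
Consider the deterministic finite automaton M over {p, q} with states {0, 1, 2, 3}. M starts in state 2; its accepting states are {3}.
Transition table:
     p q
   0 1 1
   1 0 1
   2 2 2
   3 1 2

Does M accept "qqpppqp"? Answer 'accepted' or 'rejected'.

rejected

2 --q--> 2
2 --q--> 2
2 --p--> 2
2 --p--> 2
2 --p--> 2
2 --q--> 2
2 --p--> 2
End in state 2, which is not an accepting state.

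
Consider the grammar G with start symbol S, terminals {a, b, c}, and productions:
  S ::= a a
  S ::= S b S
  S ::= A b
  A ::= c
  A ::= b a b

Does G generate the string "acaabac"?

no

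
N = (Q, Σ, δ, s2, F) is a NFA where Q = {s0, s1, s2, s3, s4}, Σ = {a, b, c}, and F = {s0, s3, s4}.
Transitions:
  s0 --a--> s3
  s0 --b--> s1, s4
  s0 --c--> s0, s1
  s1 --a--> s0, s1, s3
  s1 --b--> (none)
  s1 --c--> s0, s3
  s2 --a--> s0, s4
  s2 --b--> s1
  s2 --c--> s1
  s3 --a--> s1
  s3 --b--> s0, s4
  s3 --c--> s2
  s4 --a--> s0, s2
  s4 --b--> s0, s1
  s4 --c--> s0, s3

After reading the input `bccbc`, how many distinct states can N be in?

2

Start: {s2}
read b: {s1}
read c: {s0, s3}
read c: {s0, s1, s2}
read b: {s1, s4}
read c: {s0, s3}
Final reachable set {s0, s3} has 2 states.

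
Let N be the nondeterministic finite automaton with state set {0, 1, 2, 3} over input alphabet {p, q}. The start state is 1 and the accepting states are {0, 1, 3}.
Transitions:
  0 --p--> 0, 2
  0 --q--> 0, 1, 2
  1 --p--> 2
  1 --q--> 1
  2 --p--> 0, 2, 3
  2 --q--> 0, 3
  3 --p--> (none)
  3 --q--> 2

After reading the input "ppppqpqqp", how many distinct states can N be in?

Start: {1}
read p: {2}
read p: {0, 2, 3}
read p: {0, 2, 3}
read p: {0, 2, 3}
read q: {0, 1, 2, 3}
read p: {0, 2, 3}
read q: {0, 1, 2, 3}
read q: {0, 1, 2, 3}
read p: {0, 2, 3}
Final reachable set {0, 2, 3} has 3 states.

3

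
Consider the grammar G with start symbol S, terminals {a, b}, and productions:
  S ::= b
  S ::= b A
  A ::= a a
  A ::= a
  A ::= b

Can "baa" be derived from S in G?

yes

S ⇒ bA ⇒ baa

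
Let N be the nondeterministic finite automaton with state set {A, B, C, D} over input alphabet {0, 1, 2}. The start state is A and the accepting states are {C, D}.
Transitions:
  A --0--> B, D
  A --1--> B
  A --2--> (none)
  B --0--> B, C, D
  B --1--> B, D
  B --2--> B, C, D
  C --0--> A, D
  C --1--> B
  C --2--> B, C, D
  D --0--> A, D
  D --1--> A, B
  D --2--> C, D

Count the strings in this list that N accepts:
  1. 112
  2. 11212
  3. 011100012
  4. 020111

4

112: accepted
11212: accepted
011100012: accepted
020111: accepted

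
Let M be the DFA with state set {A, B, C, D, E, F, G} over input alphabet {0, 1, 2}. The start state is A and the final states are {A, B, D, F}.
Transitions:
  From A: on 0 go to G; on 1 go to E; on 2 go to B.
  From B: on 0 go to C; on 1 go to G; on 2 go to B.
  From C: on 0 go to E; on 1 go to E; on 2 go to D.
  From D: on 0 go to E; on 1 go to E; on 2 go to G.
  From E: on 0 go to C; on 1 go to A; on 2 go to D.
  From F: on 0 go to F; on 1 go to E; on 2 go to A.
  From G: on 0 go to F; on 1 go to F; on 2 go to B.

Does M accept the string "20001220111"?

rejected

A --2--> B
B --0--> C
C --0--> E
E --0--> C
C --1--> E
E --2--> D
D --2--> G
G --0--> F
F --1--> E
E --1--> A
A --1--> E
End in state E, which is not an accepting state.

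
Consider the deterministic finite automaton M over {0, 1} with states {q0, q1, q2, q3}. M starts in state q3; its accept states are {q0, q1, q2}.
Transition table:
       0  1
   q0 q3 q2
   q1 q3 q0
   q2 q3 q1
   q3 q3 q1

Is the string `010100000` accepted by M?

q3 --0--> q3
q3 --1--> q1
q1 --0--> q3
q3 --1--> q1
q1 --0--> q3
q3 --0--> q3
q3 --0--> q3
q3 --0--> q3
q3 --0--> q3
End in state q3, which is not an accepting state.

rejected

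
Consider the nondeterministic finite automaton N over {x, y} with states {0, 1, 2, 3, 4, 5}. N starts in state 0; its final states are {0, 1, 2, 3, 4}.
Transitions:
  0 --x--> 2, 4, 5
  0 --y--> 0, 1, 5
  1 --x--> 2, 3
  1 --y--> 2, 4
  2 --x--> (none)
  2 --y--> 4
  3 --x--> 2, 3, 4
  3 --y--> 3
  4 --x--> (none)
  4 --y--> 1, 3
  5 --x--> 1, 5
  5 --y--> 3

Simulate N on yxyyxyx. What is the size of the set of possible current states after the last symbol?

Start: {0}
read y: {0, 1, 5}
read x: {1, 2, 3, 4, 5}
read y: {1, 2, 3, 4}
read y: {1, 2, 3, 4}
read x: {2, 3, 4}
read y: {1, 3, 4}
read x: {2, 3, 4}
Final reachable set {2, 3, 4} has 3 states.

3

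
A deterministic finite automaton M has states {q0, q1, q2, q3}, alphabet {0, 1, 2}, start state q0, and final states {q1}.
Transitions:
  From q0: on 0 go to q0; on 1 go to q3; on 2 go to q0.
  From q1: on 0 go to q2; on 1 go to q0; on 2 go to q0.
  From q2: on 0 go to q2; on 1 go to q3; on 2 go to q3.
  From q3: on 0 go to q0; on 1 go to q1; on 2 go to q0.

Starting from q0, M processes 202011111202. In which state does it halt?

q0 --2--> q0
q0 --0--> q0
q0 --2--> q0
q0 --0--> q0
q0 --1--> q3
q3 --1--> q1
q1 --1--> q0
q0 --1--> q3
q3 --1--> q1
q1 --2--> q0
q0 --0--> q0
q0 --2--> q0

q0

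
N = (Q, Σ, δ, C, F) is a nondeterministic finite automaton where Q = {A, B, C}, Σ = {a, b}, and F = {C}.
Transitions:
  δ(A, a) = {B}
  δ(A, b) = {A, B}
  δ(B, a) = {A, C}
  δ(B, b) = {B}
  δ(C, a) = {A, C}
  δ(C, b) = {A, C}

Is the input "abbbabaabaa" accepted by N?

accepted

Start: {C}
read a: {A, C}
read b: {A, B, C}
read b: {A, B, C}
read b: {A, B, C}
read a: {A, B, C}
read b: {A, B, C}
read a: {A, B, C}
read a: {A, B, C}
read b: {A, B, C}
read a: {A, B, C}
read a: {A, B, C}
Reachable ∩ accepting = {C} — nonempty.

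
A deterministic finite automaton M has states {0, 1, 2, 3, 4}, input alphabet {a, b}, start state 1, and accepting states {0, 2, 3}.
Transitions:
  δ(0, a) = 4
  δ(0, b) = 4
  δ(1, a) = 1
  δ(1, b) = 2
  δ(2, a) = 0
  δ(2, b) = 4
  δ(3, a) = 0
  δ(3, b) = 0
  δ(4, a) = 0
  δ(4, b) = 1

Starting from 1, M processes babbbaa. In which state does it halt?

1 --b--> 2
2 --a--> 0
0 --b--> 4
4 --b--> 1
1 --b--> 2
2 --a--> 0
0 --a--> 4

4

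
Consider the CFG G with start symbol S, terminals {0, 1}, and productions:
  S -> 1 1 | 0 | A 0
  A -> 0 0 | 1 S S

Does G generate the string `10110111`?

no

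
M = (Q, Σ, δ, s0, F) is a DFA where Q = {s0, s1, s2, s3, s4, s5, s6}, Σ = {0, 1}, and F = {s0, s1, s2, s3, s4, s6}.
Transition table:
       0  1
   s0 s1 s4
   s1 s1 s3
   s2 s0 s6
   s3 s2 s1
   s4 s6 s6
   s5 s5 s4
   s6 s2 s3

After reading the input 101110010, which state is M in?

s6

s0 --1--> s4
s4 --0--> s6
s6 --1--> s3
s3 --1--> s1
s1 --1--> s3
s3 --0--> s2
s2 --0--> s0
s0 --1--> s4
s4 --0--> s6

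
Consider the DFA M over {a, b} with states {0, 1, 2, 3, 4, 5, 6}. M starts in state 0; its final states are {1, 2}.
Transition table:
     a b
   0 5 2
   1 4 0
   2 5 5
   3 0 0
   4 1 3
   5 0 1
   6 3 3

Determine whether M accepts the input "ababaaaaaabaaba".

0 --a--> 5
5 --b--> 1
1 --a--> 4
4 --b--> 3
3 --a--> 0
0 --a--> 5
5 --a--> 0
0 --a--> 5
5 --a--> 0
0 --a--> 5
5 --b--> 1
1 --a--> 4
4 --a--> 1
1 --b--> 0
0 --a--> 5
End in state 5, which is not an accepting state.

rejected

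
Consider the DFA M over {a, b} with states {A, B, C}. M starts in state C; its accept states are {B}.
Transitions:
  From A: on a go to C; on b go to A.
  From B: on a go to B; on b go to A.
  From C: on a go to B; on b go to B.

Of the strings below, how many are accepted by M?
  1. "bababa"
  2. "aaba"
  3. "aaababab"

"bababa": accepted
"aaba": rejected
"aaababab": rejected

1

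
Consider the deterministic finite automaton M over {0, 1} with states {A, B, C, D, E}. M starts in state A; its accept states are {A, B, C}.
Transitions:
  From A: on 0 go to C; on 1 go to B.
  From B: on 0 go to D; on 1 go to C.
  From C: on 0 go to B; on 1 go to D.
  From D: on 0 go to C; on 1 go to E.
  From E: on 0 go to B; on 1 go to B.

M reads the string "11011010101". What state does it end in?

A --1--> B
B --1--> C
C --0--> B
B --1--> C
C --1--> D
D --0--> C
C --1--> D
D --0--> C
C --1--> D
D --0--> C
C --1--> D

D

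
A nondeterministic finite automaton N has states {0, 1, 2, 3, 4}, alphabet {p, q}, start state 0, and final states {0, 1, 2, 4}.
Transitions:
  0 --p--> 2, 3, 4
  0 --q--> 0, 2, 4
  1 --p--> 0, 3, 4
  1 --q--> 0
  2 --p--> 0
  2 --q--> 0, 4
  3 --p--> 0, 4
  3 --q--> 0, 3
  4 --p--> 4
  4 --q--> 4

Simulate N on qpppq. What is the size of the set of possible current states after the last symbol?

Start: {0}
read q: {0, 2, 4}
read p: {0, 2, 3, 4}
read p: {0, 2, 3, 4}
read p: {0, 2, 3, 4}
read q: {0, 2, 3, 4}
Final reachable set {0, 2, 3, 4} has 4 states.

4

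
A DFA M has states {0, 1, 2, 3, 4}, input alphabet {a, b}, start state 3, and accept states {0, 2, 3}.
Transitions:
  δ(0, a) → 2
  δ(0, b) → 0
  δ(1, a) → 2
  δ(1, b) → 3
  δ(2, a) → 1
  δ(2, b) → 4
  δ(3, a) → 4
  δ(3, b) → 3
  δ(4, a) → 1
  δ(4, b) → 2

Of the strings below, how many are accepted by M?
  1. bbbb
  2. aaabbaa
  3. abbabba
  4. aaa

bbbb: accepted
aaabbaa: accepted
abbabba: rejected
aaa: accepted

3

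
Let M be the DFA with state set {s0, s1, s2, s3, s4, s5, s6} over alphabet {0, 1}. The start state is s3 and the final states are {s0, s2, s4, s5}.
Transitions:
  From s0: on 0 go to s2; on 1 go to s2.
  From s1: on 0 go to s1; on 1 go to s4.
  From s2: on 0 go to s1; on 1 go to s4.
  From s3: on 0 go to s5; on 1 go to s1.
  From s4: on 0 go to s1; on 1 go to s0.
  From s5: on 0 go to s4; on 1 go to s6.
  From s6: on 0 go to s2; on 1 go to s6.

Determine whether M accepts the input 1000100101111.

accepted

s3 --1--> s1
s1 --0--> s1
s1 --0--> s1
s1 --0--> s1
s1 --1--> s4
s4 --0--> s1
s1 --0--> s1
s1 --1--> s4
s4 --0--> s1
s1 --1--> s4
s4 --1--> s0
s0 --1--> s2
s2 --1--> s4
End in state s4, which is an accepting state.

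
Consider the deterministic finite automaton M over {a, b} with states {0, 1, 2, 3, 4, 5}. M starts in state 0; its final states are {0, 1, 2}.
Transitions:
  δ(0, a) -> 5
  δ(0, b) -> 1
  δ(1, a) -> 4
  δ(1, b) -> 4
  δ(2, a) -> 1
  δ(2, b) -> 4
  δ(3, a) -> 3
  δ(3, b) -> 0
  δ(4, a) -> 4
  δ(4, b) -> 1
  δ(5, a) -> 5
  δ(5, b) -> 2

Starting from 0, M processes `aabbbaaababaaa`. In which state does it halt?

4

0 --a--> 5
5 --a--> 5
5 --b--> 2
2 --b--> 4
4 --b--> 1
1 --a--> 4
4 --a--> 4
4 --a--> 4
4 --b--> 1
1 --a--> 4
4 --b--> 1
1 --a--> 4
4 --a--> 4
4 --a--> 4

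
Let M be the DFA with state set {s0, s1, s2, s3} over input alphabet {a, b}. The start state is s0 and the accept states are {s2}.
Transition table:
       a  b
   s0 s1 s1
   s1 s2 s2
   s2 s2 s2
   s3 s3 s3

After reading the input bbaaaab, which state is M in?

s2

s0 --b--> s1
s1 --b--> s2
s2 --a--> s2
s2 --a--> s2
s2 --a--> s2
s2 --a--> s2
s2 --b--> s2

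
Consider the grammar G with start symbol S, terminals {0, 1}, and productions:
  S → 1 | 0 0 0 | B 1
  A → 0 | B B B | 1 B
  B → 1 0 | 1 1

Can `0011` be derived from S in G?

no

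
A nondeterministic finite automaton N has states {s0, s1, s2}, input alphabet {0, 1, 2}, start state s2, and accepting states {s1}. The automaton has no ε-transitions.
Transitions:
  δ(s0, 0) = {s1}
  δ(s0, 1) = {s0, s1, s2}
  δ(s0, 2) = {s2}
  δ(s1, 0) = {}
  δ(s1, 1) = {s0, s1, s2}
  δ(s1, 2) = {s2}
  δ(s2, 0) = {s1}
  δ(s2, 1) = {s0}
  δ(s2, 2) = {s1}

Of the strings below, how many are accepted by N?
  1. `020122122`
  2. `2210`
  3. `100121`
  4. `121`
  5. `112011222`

`020122122`: accepted
`2210`: accepted
`100121`: rejected
`121`: rejected
`112011222`: accepted

3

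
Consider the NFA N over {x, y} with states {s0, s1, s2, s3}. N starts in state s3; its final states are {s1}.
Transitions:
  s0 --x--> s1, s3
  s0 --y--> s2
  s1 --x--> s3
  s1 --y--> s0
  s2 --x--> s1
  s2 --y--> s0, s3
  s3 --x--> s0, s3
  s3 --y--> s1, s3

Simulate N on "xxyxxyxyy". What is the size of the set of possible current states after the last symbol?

4

Start: {s3}
read x: {s0, s3}
read x: {s0, s1, s3}
read y: {s0, s1, s2, s3}
read x: {s0, s1, s3}
read x: {s0, s1, s3}
read y: {s0, s1, s2, s3}
read x: {s0, s1, s3}
read y: {s0, s1, s2, s3}
read y: {s0, s1, s2, s3}
Final reachable set {s0, s1, s2, s3} has 4 states.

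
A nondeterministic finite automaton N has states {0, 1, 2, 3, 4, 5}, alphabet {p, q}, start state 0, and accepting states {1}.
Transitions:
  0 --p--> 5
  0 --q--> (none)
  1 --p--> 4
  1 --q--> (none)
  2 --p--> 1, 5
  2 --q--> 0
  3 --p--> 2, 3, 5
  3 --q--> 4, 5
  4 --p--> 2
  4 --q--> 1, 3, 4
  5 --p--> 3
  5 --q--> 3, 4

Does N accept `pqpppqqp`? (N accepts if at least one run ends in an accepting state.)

rejected

Start: {0}
read p: {5}
read q: {3, 4}
read p: {2, 3, 5}
read p: {1, 2, 3, 5}
read p: {1, 2, 3, 4, 5}
read q: {0, 1, 3, 4, 5}
read q: {1, 3, 4, 5}
read p: {2, 3, 4, 5}
Reachable ∩ accepting = {} — empty.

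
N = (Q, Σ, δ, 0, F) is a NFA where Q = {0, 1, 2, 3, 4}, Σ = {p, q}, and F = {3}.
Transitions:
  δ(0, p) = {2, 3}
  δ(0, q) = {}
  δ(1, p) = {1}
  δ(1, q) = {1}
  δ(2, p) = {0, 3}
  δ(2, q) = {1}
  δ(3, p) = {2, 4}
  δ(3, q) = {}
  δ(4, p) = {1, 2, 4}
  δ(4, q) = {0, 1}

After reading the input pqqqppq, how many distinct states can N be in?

1

Start: {0}
read p: {2, 3}
read q: {1}
read q: {1}
read q: {1}
read p: {1}
read p: {1}
read q: {1}
Final reachable set {1} has 1 state.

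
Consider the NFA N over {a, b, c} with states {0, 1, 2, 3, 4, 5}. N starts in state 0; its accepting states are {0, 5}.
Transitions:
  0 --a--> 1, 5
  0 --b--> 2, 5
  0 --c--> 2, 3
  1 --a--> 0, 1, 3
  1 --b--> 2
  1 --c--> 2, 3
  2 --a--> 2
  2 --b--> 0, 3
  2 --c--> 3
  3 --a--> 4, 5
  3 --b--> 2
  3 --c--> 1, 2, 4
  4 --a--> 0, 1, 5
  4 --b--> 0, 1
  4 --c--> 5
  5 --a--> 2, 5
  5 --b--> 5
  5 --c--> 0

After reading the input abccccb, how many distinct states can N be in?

Start: {0}
read a: {1, 5}
read b: {2, 5}
read c: {0, 3}
read c: {1, 2, 3, 4}
read c: {1, 2, 3, 4, 5}
read c: {0, 1, 2, 3, 4, 5}
read b: {0, 1, 2, 3, 5}
Final reachable set {0, 1, 2, 3, 5} has 5 states.

5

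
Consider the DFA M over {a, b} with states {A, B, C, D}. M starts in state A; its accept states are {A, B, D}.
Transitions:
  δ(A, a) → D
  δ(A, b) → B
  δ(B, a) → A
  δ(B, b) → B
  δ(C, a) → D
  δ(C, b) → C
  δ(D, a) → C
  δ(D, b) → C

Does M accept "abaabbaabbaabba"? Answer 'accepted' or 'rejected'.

A --a--> D
D --b--> C
C --a--> D
D --a--> C
C --b--> C
C --b--> C
C --a--> D
D --a--> C
C --b--> C
C --b--> C
C --a--> D
D --a--> C
C --b--> C
C --b--> C
C --a--> D
End in state D, which is an accepting state.

accepted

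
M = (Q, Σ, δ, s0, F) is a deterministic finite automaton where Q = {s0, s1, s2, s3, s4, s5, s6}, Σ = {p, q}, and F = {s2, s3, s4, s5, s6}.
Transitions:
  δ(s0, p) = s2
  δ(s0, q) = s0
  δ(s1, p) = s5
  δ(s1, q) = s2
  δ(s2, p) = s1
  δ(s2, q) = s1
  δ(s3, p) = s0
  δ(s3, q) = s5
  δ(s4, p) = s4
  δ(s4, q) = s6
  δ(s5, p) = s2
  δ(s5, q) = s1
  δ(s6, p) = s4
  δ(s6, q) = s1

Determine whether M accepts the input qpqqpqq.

rejected

s0 --q--> s0
s0 --p--> s2
s2 --q--> s1
s1 --q--> s2
s2 --p--> s1
s1 --q--> s2
s2 --q--> s1
End in state s1, which is not an accepting state.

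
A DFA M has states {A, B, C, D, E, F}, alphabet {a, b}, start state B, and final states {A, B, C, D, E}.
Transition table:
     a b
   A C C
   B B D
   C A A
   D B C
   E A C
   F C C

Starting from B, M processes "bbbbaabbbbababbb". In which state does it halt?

B --b--> D
D --b--> C
C --b--> A
A --b--> C
C --a--> A
A --a--> C
C --b--> A
A --b--> C
C --b--> A
A --b--> C
C --a--> A
A --b--> C
C --a--> A
A --b--> C
C --b--> A
A --b--> C

C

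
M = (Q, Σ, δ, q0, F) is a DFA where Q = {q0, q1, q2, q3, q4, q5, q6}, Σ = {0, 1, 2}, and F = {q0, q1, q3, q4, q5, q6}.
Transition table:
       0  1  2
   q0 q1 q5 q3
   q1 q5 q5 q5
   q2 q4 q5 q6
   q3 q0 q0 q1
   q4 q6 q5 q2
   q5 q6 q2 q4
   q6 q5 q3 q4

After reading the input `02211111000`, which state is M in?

q6

q0 --0--> q1
q1 --2--> q5
q5 --2--> q4
q4 --1--> q5
q5 --1--> q2
q2 --1--> q5
q5 --1--> q2
q2 --1--> q5
q5 --0--> q6
q6 --0--> q5
q5 --0--> q6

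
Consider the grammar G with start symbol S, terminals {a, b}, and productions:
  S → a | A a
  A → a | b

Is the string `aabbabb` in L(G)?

no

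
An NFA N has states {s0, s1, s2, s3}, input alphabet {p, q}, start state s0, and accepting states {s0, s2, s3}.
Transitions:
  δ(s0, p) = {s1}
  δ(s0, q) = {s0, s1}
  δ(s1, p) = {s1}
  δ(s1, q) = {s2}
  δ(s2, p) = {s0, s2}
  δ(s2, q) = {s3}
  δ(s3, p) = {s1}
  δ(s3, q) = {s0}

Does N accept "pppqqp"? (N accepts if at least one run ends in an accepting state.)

Start: {s0}
read p: {s1}
read p: {s1}
read p: {s1}
read q: {s2}
read q: {s3}
read p: {s1}
Reachable ∩ accepting = {} — empty.

rejected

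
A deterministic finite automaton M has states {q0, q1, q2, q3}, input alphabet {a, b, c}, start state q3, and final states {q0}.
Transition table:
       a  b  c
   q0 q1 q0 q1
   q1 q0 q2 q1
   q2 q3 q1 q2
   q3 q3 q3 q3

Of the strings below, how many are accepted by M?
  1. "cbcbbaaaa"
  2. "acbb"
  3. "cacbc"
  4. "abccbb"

"cbcbbaaaa": rejected
"acbb": rejected
"cacbc": rejected
"abccbb": rejected

0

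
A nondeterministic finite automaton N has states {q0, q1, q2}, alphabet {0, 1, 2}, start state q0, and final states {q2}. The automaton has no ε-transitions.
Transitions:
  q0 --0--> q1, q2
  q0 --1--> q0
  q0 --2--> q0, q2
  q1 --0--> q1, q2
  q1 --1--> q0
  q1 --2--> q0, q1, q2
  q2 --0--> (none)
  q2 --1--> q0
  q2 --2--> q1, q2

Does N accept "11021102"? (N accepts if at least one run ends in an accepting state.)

Start: {q0}
read 1: {q0}
read 1: {q0}
read 0: {q1, q2}
read 2: {q0, q1, q2}
read 1: {q0}
read 1: {q0}
read 0: {q1, q2}
read 2: {q0, q1, q2}
Reachable ∩ accepting = {q2} — nonempty.

accepted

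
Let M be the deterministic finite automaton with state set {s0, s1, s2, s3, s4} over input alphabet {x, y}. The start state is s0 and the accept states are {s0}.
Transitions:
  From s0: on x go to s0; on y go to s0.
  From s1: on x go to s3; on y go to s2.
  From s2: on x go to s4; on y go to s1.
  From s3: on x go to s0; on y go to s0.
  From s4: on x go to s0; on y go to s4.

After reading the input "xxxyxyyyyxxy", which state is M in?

s0

s0 --x--> s0
s0 --x--> s0
s0 --x--> s0
s0 --y--> s0
s0 --x--> s0
s0 --y--> s0
s0 --y--> s0
s0 --y--> s0
s0 --y--> s0
s0 --x--> s0
s0 --x--> s0
s0 --y--> s0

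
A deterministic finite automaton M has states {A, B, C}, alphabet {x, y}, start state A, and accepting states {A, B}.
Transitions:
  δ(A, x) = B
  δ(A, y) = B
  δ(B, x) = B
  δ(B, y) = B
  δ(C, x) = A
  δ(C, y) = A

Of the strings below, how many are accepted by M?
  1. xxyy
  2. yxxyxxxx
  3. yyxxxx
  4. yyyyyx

4

xxyy: accepted
yxxyxxxx: accepted
yyxxxx: accepted
yyyyyx: accepted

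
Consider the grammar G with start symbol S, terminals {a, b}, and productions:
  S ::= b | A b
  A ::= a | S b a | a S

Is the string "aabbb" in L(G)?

S ⇒ Ab ⇒ aSb ⇒ aAbb ⇒ aaSbb ⇒ aabbb

yes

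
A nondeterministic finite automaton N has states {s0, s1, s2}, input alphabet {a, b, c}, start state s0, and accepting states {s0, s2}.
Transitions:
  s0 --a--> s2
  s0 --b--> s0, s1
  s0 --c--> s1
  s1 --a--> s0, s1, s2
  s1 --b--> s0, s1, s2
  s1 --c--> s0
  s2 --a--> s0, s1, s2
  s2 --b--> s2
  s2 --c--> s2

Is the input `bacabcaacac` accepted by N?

Start: {s0}
read b: {s0, s1}
read a: {s0, s1, s2}
read c: {s0, s1, s2}
read a: {s0, s1, s2}
read b: {s0, s1, s2}
read c: {s0, s1, s2}
read a: {s0, s1, s2}
read a: {s0, s1, s2}
read c: {s0, s1, s2}
read a: {s0, s1, s2}
read c: {s0, s1, s2}
Reachable ∩ accepting = {s0, s2} — nonempty.

accepted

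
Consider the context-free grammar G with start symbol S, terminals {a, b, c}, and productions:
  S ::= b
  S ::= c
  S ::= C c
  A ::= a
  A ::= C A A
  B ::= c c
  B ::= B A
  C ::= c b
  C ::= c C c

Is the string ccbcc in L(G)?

S ⇒ Cc ⇒ cCcc ⇒ ccbcc

yes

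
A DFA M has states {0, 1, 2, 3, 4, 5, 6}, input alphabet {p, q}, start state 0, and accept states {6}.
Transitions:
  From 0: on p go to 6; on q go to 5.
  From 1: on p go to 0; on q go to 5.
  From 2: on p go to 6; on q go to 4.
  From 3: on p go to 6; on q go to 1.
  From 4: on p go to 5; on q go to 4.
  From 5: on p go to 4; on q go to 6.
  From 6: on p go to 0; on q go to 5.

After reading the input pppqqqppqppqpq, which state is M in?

0 --p--> 6
6 --p--> 0
0 --p--> 6
6 --q--> 5
5 --q--> 6
6 --q--> 5
5 --p--> 4
4 --p--> 5
5 --q--> 6
6 --p--> 0
0 --p--> 6
6 --q--> 5
5 --p--> 4
4 --q--> 4

4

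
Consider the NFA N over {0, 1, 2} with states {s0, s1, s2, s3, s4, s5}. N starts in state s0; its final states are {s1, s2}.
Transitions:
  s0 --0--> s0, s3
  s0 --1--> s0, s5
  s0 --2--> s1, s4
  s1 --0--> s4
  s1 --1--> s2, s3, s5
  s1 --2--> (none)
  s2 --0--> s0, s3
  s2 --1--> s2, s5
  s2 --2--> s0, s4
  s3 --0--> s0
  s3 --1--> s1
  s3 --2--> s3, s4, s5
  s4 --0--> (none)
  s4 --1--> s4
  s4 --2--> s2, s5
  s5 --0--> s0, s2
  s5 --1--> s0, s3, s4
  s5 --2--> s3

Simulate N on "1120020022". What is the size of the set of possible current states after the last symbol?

Start: {s0}
read 1: {s0, s5}
read 1: {s0, s3, s4, s5}
read 2: {s1, s2, s3, s4, s5}
read 0: {s0, s2, s3, s4}
read 0: {s0, s3}
read 2: {s1, s3, s4, s5}
read 0: {s0, s2, s4}
read 0: {s0, s3}
read 2: {s1, s3, s4, s5}
read 2: {s2, s3, s4, s5}
Final reachable set {s2, s3, s4, s5} has 4 states.

4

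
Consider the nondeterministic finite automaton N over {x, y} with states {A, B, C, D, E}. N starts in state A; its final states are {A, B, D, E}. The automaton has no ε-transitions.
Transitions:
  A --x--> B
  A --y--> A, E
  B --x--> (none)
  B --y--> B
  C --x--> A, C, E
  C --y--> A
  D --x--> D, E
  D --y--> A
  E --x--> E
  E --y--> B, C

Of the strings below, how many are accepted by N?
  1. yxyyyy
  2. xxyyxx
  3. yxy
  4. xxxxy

2

yxyyyy: accepted
xxyyxx: rejected
yxy: accepted
xxxxy: rejected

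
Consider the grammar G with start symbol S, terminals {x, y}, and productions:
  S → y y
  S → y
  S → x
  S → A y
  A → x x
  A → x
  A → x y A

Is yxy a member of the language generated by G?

no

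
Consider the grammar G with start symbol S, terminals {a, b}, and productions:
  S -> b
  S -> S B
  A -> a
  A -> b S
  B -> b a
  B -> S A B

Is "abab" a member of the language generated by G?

no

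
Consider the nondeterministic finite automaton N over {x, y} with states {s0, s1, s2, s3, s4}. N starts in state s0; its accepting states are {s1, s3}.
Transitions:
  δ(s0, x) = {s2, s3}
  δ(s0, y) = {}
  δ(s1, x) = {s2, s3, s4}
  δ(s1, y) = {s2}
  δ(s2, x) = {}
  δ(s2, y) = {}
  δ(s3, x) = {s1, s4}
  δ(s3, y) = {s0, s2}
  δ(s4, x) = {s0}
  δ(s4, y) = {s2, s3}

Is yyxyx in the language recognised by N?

rejected

Start: {s0}
read y: {}
The reachable set is empty and stays empty for the remaining 4 symbols.
Reachable ∩ accepting = {} — empty.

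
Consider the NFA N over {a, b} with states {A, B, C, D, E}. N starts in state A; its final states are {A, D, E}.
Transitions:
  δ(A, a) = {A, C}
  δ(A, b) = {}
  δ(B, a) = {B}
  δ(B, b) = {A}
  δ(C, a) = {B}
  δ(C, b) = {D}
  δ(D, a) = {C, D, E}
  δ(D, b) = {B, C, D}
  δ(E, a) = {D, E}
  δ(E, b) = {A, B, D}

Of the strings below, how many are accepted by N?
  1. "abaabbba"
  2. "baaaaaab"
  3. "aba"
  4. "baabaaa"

"abaabbba": accepted
"baaaaaab": rejected
"aba": accepted
"baabaaa": rejected

2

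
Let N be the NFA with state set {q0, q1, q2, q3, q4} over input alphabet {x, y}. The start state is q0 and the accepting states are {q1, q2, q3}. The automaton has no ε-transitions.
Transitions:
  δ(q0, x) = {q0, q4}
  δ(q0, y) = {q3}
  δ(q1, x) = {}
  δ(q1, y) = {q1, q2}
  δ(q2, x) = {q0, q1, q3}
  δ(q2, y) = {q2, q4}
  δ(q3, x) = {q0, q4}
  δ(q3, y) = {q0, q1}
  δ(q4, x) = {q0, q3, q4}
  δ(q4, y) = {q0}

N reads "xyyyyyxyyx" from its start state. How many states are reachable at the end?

Start: {q0}
read x: {q0, q4}
read y: {q0, q3}
read y: {q0, q1, q3}
read y: {q0, q1, q2, q3}
read y: {q0, q1, q2, q3, q4}
read y: {q0, q1, q2, q3, q4}
read x: {q0, q1, q3, q4}
read y: {q0, q1, q2, q3}
read y: {q0, q1, q2, q3, q4}
read x: {q0, q1, q3, q4}
Final reachable set {q0, q1, q3, q4} has 4 states.

4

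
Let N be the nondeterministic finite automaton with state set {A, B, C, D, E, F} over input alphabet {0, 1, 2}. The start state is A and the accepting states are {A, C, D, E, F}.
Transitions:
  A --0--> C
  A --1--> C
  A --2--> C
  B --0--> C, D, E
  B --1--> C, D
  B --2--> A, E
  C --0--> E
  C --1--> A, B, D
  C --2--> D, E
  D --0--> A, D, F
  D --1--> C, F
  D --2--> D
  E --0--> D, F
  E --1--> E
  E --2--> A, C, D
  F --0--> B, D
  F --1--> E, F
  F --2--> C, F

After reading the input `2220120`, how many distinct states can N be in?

6

Start: {A}
read 2: {C}
read 2: {D, E}
read 2: {A, C, D}
read 0: {A, C, D, E, F}
read 1: {A, B, C, D, E, F}
read 2: {A, C, D, E, F}
read 0: {A, B, C, D, E, F}
Final reachable set {A, B, C, D, E, F} has 6 states.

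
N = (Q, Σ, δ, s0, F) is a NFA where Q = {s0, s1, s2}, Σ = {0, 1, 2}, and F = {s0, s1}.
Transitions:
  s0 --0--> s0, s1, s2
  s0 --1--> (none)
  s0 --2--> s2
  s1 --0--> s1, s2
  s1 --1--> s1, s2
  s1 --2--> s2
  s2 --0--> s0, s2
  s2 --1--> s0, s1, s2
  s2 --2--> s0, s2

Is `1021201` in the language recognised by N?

rejected

Start: {s0}
read 1: {}
The reachable set is empty and stays empty for the remaining 6 symbols.
Reachable ∩ accepting = {} — empty.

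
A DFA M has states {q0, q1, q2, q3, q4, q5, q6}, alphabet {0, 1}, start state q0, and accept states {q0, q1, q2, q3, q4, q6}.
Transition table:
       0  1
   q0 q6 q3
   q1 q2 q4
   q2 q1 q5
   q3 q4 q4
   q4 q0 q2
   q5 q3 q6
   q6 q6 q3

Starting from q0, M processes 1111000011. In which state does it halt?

q4

q0 --1--> q3
q3 --1--> q4
q4 --1--> q2
q2 --1--> q5
q5 --0--> q3
q3 --0--> q4
q4 --0--> q0
q0 --0--> q6
q6 --1--> q3
q3 --1--> q4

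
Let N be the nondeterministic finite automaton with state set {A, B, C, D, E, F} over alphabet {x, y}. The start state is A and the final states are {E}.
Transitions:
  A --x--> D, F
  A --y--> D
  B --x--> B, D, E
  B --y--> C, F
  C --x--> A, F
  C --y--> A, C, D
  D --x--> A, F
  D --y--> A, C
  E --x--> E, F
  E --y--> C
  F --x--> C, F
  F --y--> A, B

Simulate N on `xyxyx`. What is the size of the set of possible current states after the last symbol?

Start: {A}
read x: {D, F}
read y: {A, B, C}
read x: {A, B, D, E, F}
read y: {A, B, C, D, F}
read x: {A, B, C, D, E, F}
Final reachable set {A, B, C, D, E, F} has 6 states.

6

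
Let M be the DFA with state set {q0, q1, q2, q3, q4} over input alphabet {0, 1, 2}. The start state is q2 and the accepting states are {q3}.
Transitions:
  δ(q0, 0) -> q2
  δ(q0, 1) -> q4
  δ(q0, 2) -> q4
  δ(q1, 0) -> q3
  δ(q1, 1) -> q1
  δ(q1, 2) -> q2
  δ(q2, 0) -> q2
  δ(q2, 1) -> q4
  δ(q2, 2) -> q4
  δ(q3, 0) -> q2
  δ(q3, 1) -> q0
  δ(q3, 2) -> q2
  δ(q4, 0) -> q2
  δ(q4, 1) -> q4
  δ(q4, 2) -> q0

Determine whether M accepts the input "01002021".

q2 --0--> q2
q2 --1--> q4
q4 --0--> q2
q2 --0--> q2
q2 --2--> q4
q4 --0--> q2
q2 --2--> q4
q4 --1--> q4
End in state q4, which is not an accepting state.

rejected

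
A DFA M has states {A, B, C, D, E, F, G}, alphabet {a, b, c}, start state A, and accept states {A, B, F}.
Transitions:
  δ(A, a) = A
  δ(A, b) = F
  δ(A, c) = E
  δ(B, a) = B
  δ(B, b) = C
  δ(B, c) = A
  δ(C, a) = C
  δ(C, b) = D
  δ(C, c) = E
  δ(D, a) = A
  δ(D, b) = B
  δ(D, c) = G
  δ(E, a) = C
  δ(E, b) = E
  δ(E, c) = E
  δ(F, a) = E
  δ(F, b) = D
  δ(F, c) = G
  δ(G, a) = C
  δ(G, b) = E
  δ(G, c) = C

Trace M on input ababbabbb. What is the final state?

A --a--> A
A --b--> F
F --a--> E
E --b--> E
E --b--> E
E --a--> C
C --b--> D
D --b--> B
B --b--> C

C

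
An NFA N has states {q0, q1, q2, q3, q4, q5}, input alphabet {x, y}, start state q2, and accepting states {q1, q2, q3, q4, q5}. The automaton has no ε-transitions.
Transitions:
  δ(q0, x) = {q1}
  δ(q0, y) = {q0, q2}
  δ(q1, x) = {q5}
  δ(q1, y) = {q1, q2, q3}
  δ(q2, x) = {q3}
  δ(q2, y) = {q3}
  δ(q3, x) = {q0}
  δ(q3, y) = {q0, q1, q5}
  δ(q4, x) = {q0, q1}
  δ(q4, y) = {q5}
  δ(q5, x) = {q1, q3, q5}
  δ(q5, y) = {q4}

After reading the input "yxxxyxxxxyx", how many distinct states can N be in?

Start: {q2}
read y: {q3}
read x: {q0}
read x: {q1}
read x: {q5}
read y: {q4}
read x: {q0, q1}
read x: {q1, q5}
read x: {q1, q3, q5}
read x: {q0, q1, q3, q5}
read y: {q0, q1, q2, q3, q4, q5}
read x: {q0, q1, q3, q5}
Final reachable set {q0, q1, q3, q5} has 4 states.

4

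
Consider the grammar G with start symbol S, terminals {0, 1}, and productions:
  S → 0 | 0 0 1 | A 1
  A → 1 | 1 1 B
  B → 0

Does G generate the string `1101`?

yes

S ⇒ A1 ⇒ 11B1 ⇒ 1101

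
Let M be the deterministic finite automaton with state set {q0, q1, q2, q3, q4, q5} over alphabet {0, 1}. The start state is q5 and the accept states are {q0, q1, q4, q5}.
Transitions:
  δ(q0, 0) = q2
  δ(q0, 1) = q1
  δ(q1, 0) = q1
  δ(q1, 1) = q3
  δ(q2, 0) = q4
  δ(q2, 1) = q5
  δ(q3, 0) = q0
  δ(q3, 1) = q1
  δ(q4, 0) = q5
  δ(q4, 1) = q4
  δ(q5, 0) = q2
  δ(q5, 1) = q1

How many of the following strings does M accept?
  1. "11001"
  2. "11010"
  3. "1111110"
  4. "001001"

"11001": accepted
"11010": accepted
"1111110": accepted
"001001": accepted

4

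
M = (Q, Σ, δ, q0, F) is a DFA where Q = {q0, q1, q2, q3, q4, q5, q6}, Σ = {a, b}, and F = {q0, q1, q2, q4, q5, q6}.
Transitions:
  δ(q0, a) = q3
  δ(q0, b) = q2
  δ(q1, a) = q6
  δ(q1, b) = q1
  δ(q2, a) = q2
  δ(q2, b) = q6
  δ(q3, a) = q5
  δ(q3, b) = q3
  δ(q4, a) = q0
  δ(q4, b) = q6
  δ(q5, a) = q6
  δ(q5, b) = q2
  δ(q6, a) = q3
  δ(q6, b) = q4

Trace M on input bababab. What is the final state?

q0 --b--> q2
q2 --a--> q2
q2 --b--> q6
q6 --a--> q3
q3 --b--> q3
q3 --a--> q5
q5 --b--> q2

q2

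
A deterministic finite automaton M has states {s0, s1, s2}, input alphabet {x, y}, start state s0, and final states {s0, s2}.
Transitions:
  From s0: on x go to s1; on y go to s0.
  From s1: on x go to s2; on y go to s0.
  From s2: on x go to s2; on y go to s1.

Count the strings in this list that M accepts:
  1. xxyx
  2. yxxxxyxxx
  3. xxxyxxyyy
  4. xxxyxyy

xxyx: accepted
yxxxxyxxx: accepted
xxxyxxyyy: accepted
xxxyxyy: accepted

4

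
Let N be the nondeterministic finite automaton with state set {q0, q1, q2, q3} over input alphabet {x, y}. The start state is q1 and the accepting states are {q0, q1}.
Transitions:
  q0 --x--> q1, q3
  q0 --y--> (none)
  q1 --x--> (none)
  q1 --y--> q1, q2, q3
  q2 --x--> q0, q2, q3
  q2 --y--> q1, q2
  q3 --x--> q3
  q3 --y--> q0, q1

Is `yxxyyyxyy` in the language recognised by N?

accepted

Start: {q1}
read y: {q1, q2, q3}
read x: {q0, q2, q3}
read x: {q0, q1, q2, q3}
read y: {q0, q1, q2, q3}
read y: {q0, q1, q2, q3}
read y: {q0, q1, q2, q3}
read x: {q0, q1, q2, q3}
read y: {q0, q1, q2, q3}
read y: {q0, q1, q2, q3}
Reachable ∩ accepting = {q0, q1} — nonempty.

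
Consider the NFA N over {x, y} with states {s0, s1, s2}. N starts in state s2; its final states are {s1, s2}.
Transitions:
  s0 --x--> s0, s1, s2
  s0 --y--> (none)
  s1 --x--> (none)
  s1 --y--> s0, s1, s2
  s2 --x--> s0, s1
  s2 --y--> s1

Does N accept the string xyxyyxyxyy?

Start: {s2}
read x: {s0, s1}
read y: {s0, s1, s2}
read x: {s0, s1, s2}
read y: {s0, s1, s2}
read y: {s0, s1, s2}
read x: {s0, s1, s2}
read y: {s0, s1, s2}
read x: {s0, s1, s2}
read y: {s0, s1, s2}
read y: {s0, s1, s2}
Reachable ∩ accepting = {s1, s2} — nonempty.

accepted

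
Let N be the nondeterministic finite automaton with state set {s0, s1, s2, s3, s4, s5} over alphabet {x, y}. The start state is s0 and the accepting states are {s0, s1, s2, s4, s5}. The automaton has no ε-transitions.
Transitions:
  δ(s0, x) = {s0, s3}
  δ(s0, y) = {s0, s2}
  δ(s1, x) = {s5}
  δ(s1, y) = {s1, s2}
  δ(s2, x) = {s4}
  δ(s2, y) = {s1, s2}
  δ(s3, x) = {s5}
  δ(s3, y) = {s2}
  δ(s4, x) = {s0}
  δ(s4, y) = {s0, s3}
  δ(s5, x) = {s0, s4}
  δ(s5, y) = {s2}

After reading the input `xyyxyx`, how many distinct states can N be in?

4

Start: {s0}
read x: {s0, s3}
read y: {s0, s2}
read y: {s0, s1, s2}
read x: {s0, s3, s4, s5}
read y: {s0, s2, s3}
read x: {s0, s3, s4, s5}
Final reachable set {s0, s3, s4, s5} has 4 states.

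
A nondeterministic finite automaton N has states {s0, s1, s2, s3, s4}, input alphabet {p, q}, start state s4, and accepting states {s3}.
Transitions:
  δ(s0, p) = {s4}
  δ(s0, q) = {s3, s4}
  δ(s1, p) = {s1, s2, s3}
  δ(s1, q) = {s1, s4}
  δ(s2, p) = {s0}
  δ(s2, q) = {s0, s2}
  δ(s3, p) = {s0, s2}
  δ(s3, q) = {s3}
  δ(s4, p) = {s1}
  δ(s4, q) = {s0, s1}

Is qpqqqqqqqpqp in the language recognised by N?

accepted

Start: {s4}
read q: {s0, s1}
read p: {s1, s2, s3, s4}
read q: {s0, s1, s2, s3, s4}
read q: {s0, s1, s2, s3, s4}
read q: {s0, s1, s2, s3, s4}
read q: {s0, s1, s2, s3, s4}
read q: {s0, s1, s2, s3, s4}
read q: {s0, s1, s2, s3, s4}
read q: {s0, s1, s2, s3, s4}
read p: {s0, s1, s2, s3, s4}
read q: {s0, s1, s2, s3, s4}
read p: {s0, s1, s2, s3, s4}
Reachable ∩ accepting = {s3} — nonempty.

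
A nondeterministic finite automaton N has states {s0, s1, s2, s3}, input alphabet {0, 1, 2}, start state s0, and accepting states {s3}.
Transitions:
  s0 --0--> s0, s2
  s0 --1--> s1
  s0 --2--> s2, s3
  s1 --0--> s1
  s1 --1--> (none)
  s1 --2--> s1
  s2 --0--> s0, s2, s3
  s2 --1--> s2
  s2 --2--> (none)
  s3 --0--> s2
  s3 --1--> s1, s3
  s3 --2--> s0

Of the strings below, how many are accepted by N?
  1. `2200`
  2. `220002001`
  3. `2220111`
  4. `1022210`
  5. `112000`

3

`2200`: accepted
`220002001`: accepted
`2220111`: accepted
`1022210`: rejected
`112000`: rejected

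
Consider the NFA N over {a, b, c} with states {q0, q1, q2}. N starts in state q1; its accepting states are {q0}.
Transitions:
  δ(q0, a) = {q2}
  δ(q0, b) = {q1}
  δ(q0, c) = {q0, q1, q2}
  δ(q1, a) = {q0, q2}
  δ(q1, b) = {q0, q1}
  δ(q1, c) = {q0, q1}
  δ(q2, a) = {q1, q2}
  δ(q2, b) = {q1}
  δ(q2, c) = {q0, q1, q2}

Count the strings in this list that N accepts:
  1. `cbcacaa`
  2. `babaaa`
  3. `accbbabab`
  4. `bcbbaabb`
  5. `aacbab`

3

`cbcacaa`: accepted
`babaaa`: accepted
`accbbabab`: rejected
`bcbbaabb`: accepted
`aacbab`: rejected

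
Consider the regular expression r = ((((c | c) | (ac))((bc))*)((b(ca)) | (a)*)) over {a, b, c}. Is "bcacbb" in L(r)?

No split of bcacbb into u·v has (((c|c)|(ac))((bc))*) matching u and ((b(ca))|(a)*) matching v.

no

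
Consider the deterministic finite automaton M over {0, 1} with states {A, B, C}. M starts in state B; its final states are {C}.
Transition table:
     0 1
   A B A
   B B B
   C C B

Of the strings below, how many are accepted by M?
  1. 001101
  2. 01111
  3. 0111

0

001101: rejected
01111: rejected
0111: rejected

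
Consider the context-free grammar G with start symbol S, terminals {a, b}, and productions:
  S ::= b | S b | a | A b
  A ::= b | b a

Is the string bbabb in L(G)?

no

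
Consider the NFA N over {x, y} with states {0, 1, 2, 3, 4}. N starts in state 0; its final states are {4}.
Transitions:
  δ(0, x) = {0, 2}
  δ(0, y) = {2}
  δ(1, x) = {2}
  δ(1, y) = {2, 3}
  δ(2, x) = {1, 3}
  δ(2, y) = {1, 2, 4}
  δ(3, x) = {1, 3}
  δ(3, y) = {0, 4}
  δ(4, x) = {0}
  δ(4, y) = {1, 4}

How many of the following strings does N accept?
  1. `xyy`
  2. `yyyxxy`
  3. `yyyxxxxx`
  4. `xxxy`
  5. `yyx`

`xyy`: accepted
`yyyxxy`: accepted
`yyyxxxxx`: rejected
`xxxy`: accepted
`yyx`: rejected

3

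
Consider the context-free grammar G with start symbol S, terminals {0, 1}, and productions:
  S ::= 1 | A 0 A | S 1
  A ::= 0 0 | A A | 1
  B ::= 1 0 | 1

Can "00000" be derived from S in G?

S ⇒ A0A ⇒ 000A ⇒ 00000

yes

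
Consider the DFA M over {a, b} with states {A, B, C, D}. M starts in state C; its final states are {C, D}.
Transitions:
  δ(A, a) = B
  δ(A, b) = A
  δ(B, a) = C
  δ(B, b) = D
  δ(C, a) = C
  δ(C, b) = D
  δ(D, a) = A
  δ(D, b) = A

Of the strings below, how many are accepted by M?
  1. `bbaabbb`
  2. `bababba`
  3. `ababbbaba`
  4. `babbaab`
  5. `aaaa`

2

`bbaabbb`: rejected
`bababba`: rejected
`ababbbaba`: rejected
`babbaab`: accepted
`aaaa`: accepted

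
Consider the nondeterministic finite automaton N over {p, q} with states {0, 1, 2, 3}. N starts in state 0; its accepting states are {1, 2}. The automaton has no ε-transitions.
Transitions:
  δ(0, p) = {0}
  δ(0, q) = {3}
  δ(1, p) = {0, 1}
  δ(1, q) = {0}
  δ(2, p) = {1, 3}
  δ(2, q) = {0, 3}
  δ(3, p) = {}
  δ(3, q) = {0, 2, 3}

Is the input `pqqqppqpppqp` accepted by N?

rejected

Start: {0}
read p: {0}
read q: {3}
read q: {0, 2, 3}
read q: {0, 2, 3}
read p: {0, 1, 3}
read p: {0, 1}
read q: {0, 3}
read p: {0}
read p: {0}
read p: {0}
read q: {3}
read p: {}
Reachable ∩ accepting = {} — empty.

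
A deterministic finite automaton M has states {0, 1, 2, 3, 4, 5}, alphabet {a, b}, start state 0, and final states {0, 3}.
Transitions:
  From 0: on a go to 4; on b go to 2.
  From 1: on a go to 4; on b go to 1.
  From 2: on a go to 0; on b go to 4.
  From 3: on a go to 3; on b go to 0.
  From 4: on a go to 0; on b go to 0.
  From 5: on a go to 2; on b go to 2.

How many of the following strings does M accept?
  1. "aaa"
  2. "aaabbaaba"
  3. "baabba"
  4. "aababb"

"aaa": rejected
"aaabbaaba": rejected
"baabba": accepted
"aababb": rejected

1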